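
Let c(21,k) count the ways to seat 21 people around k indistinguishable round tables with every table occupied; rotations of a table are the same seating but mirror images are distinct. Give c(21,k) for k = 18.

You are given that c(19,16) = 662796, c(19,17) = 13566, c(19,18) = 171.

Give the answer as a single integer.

[20] T[20,17]:19*13566+662796=920550 · T[20,18]:19*171+13566=16815
[21] T[21,18]:20*16815+920550=1256850
Read c(21,18) = 1256850.

1256850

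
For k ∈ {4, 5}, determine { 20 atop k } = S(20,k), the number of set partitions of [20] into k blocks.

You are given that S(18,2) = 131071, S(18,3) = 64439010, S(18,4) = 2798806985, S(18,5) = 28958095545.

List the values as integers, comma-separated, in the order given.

@19  (19,3):64439010·3+131071→193448101, (19,4):2798806985·4+64439010→11259666950, (19,5):28958095545·5+2798806985→147589284710
@20  (20,4):11259666950·4+193448101→45232115901, (20,5):147589284710·5+11259666950→749206090500
Read S(20,4) = 45232115901, S(20,5) = 749206090500.

45232115901, 749206090500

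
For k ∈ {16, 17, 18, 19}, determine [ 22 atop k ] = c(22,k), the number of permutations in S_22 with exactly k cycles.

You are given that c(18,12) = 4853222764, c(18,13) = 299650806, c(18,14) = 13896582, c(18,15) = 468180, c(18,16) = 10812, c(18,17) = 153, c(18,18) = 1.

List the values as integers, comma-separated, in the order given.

[19] T[19,13]:18*299650806+4853222764=10246937272 · T[19,14]:18*13896582+299650806=549789282 · T[19,15]:18*468180+13896582=22323822 · T[19,16]:18*10812+468180=662796 · T[19,17]:18*153+10812=13566 · T[19,18]:18*1+153=171 · T[19,19]:18*0+1=1
[20] T[20,14]:19*549789282+10246937272=20692933630 · T[20,15]:19*22323822+549789282=973941900 · T[20,16]:19*662796+22323822=34916946 · T[20,17]:19*13566+662796=920550 · T[20,18]:19*171+13566=16815 · T[20,19]:19*1+171=190
[21] T[21,15]:20*973941900+20692933630=40171771630 · T[21,16]:20*34916946+973941900=1672280820 · T[21,17]:20*920550+34916946=53327946 · T[21,18]:20*16815+920550=1256850 · T[21,19]:20*190+16815=20615
[22] T[22,16]:21*1672280820+40171771630=75289668850 · T[22,17]:21*53327946+1672280820=2792167686 · T[22,18]:21*1256850+53327946=79721796 · T[22,19]:21*20615+1256850=1689765
Read c(22,16) = 75289668850, c(22,17) = 2792167686, c(22,18) = 79721796, c(22,19) = 1689765.

75289668850, 2792167686, 79721796, 1689765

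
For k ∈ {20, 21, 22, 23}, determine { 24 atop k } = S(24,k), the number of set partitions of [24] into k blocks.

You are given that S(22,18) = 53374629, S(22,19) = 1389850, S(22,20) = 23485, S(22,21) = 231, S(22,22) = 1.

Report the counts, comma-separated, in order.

116972779, 2454606, 33902, 276

@23  (23,19):1389850·19+53374629→79781779, (23,20):23485·20+1389850→1859550, (23,21):231·21+23485→28336, (23,22):1·22+231→253, (23,23):0·23+1→1
@24  (24,20):1859550·20+79781779→116972779, (24,21):28336·21+1859550→2454606, (24,22):253·22+28336→33902, (24,23):1·23+253→276
Read S(24,20) = 116972779, S(24,21) = 2454606, S(24,22) = 33902, S(24,23) = 276.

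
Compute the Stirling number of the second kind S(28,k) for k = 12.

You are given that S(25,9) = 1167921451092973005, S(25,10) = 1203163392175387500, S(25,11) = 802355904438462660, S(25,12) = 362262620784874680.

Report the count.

985397416171213883565

r26: T_26,10=10×1203163392175387500+1167921451092973005=13199555372846848005; T_26,11=11×802355904438462660+1203163392175387500=10029078340998476760; T_26,12=12×362262620784874680+802355904438462660=5149507353856958820
r27: T_27,11=11×10029078340998476760+13199555372846848005=123519417123830092365; T_27,12=12×5149507353856958820+10029078340998476760=71823166587281982600
r28: T_28,12=12×71823166587281982600+123519417123830092365=985397416171213883565
Read S(28,12) = 985397416171213883565.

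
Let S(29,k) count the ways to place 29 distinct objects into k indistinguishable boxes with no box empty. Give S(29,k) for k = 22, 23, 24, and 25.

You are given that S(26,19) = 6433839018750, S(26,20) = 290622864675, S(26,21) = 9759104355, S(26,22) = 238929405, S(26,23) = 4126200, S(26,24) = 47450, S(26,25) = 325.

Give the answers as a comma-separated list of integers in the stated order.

r27: T_27,20=20×290622864675+6433839018750=12246296312250; T_27,21=21×9759104355+290622864675=495564056130; T_27,22=22×238929405+9759104355=15015551265; T_27,23=23×4126200+238929405=333832005; T_27,24=24×47450+4126200=5265000; T_27,25=25×325+47450=55575
r28: T_28,21=21×495564056130+12246296312250=22653141490980; T_28,22=22×15015551265+495564056130=825906183960; T_28,23=23×333832005+15015551265=22693687380; T_28,24=24×5265000+333832005=460192005; T_28,25=25×55575+5265000=6654375
r29: T_29,22=22×825906183960+22653141490980=40823077538100; T_29,23=23×22693687380+825906183960=1347860993700; T_29,24=24×460192005+22693687380=33738295500; T_29,25=25×6654375+460192005=626551380
Read S(29,22) = 40823077538100, S(29,23) = 1347860993700, S(29,24) = 33738295500, S(29,25) = 626551380.

40823077538100, 1347860993700, 33738295500, 626551380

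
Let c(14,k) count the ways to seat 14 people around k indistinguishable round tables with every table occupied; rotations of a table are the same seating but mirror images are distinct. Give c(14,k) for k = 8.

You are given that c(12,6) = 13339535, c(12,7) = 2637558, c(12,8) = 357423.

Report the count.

@13  (13,7):2637558·12+13339535→44990231, (13,8):357423·12+2637558→6926634
@14  (14,8):6926634·13+44990231→135036473
Read c(14,8) = 135036473.

135036473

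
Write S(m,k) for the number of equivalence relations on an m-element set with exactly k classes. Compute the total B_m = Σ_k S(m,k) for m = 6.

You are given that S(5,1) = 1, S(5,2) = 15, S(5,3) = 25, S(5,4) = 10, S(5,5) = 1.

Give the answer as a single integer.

203

[6] T[6,1]:1*1+0=1 · T[6,2]:2*15+1=31 · T[6,3]:3*25+15=90 · T[6,4]:4*10+25=65 · T[6,5]:5*1+10=15 · T[6,6]:6*0+1=1
B_6 = ΣS(6,k) = 1+31+90+65+15+1 = 203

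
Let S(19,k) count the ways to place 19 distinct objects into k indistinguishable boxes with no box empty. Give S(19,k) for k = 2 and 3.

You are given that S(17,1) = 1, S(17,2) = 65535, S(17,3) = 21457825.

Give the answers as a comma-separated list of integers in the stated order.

@18  (18,1):1·1+0→1, (18,2):65535·2+1→131071, (18,3):21457825·3+65535→64439010
@19  (19,2):131071·2+1→262143, (19,3):64439010·3+131071→193448101
Read S(19,2) = 262143, S(19,3) = 193448101.

262143, 193448101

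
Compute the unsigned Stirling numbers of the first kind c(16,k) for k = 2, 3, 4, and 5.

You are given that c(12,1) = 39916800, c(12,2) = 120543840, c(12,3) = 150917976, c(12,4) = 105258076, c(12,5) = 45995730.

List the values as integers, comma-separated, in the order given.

r13: T_13,1=12×39916800+0=479001600; T_13,2=12×120543840+39916800=1486442880; T_13,3=12×150917976+120543840=1931559552; T_13,4=12×105258076+150917976=1414014888; T_13,5=12×45995730+105258076=657206836
r14: T_14,1=13×479001600+0=6227020800; T_14,2=13×1486442880+479001600=19802759040; T_14,3=13×1931559552+1486442880=26596717056; T_14,4=13×1414014888+1931559552=20313753096; T_14,5=13×657206836+1414014888=9957703756
r15: T_15,1=14×6227020800+0=87178291200; T_15,2=14×19802759040+6227020800=283465647360; T_15,3=14×26596717056+19802759040=392156797824; T_15,4=14×20313753096+26596717056=310989260400; T_15,5=14×9957703756+20313753096=159721605680
r16: T_16,2=15×283465647360+87178291200=4339163001600; T_16,3=15×392156797824+283465647360=6165817614720; T_16,4=15×310989260400+392156797824=5056995703824; T_16,5=15×159721605680+310989260400=2706813345600
Read c(16,2) = 4339163001600, c(16,3) = 6165817614720, c(16,4) = 5056995703824, c(16,5) = 2706813345600.

4339163001600, 6165817614720, 5056995703824, 2706813345600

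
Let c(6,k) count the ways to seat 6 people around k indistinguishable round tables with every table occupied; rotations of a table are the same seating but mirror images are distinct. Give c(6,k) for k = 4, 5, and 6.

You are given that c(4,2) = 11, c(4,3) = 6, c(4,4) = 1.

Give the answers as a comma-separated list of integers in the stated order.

85, 15, 1

[5] T[5,3]:4*6+11=35 · T[5,4]:4*1+6=10 · T[5,5]:4*0+1=1
[6] T[6,4]:5*10+35=85 · T[6,5]:5*1+10=15 · T[6,6]:5*0+1=1
Read c(6,4) = 85, c(6,5) = 15, c(6,6) = 1.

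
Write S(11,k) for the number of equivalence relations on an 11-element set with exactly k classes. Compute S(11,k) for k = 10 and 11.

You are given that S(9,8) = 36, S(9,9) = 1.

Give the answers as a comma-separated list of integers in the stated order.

55, 1

@10  (10,9):1·9+36→45, (10,10):0·10+1→1
@11  (11,10):1·10+45→55, (11,11):0·11+1→1
Read S(11,10) = 55, S(11,11) = 1.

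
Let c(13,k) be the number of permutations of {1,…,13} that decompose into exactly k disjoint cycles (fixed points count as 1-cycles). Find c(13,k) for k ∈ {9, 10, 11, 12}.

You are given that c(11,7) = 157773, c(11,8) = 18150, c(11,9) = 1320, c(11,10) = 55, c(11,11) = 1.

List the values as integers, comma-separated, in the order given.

749463, 55770, 2717, 78

i=12: T(12,8)=157773+11·18150=357423 | T(12,9)=18150+11·1320=32670 | T(12,10)=1320+11·55=1925 | T(12,11)=55+11·1=66 | T(12,12)=1+11·0=1
i=13: T(13,9)=357423+12·32670=749463 | T(13,10)=32670+12·1925=55770 | T(13,11)=1925+12·66=2717 | T(13,12)=66+12·1=78
Read c(13,9) = 749463, c(13,10) = 55770, c(13,11) = 2717, c(13,12) = 78.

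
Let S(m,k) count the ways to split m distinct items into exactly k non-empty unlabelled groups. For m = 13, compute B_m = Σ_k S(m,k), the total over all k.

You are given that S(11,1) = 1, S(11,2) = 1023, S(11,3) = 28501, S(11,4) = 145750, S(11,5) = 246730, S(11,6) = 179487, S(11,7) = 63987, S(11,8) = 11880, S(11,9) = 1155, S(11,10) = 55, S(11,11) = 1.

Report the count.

@12  (12,1):1·1+0→1, (12,2):1023·2+1→2047, (12,3):28501·3+1023→86526, (12,4):145750·4+28501→611501, (12,5):246730·5+145750→1379400, (12,6):179487·6+246730→1323652, (12,7):63987·7+179487→627396, (12,8):11880·8+63987→159027, (12,9):1155·9+11880→22275, (12,10):55·10+1155→1705, (12,11):1·11+55→66, (12,12):0·12+1→1
@13  (13,1):1·1+0→1, (13,2):2047·2+1→4095, (13,3):86526·3+2047→261625, (13,4):611501·4+86526→2532530, (13,5):1379400·5+611501→7508501, (13,6):1323652·6+1379400→9321312, (13,7):627396·7+1323652→5715424, (13,8):159027·8+627396→1899612, (13,9):22275·9+159027→359502, (13,10):1705·10+22275→39325, (13,11):66·11+1705→2431, (13,12):1·12+66→78, (13,13):0·13+1→1
B_13 = ΣS(13,k) = 1+4095+261625+2532530+7508501+9321312+5715424+1899612+359502+39325+2431+78+1 = 27644437

27644437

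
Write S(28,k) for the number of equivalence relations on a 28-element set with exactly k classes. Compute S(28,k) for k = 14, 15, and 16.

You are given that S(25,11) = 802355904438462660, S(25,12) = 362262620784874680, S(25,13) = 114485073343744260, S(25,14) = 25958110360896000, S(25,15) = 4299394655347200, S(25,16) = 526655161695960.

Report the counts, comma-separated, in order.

148782988064375309400, 36060660300744309600, 6539643128396047620

@26  (26,12):362262620784874680·12+802355904438462660→5149507353856958820, (26,13):114485073343744260·13+362262620784874680→1850568574253550060, (26,14):25958110360896000·14+114485073343744260→477898618396288260, (26,15):4299394655347200·15+25958110360896000→90449030191104000, (26,16):526655161695960·16+4299394655347200→12725877242482560
@27  (27,13):1850568574253550060·13+5149507353856958820→29206898819153109600, (27,14):477898618396288260·14+1850568574253550060→8541149231801585700, (27,15):90449030191104000·15+477898618396288260→1834634071262848260, (27,16):12725877242482560·16+90449030191104000→294063066070824960
@28  (28,14):8541149231801585700·14+29206898819153109600→148782988064375309400, (28,15):1834634071262848260·15+8541149231801585700→36060660300744309600, (28,16):294063066070824960·16+1834634071262848260→6539643128396047620
Read S(28,14) = 148782988064375309400, S(28,15) = 36060660300744309600, S(28,16) = 6539643128396047620.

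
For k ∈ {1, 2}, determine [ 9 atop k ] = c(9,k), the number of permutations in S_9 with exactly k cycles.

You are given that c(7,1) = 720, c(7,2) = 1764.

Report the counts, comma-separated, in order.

40320, 109584

r8: T_8,1=7×720+0=5040; T_8,2=7×1764+720=13068
r9: T_9,1=8×5040+0=40320; T_9,2=8×13068+5040=109584
Read c(9,1) = 40320, c(9,2) = 109584.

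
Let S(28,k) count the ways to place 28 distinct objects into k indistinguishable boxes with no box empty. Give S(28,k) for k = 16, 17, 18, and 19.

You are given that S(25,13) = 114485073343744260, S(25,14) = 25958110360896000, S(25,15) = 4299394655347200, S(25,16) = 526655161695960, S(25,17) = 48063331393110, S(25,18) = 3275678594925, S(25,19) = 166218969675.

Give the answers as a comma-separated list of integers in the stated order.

r26: T_26,14=14×25958110360896000+114485073343744260=477898618396288260; T_26,15=15×4299394655347200+25958110360896000=90449030191104000; T_26,16=16×526655161695960+4299394655347200=12725877242482560; T_26,17=17×48063331393110+526655161695960=1343731795378830; T_26,18=18×3275678594925+48063331393110=107025546101760; T_26,19=19×166218969675+3275678594925=6433839018750
r27: T_27,15=15×90449030191104000+477898618396288260=1834634071262848260; T_27,16=16×12725877242482560+90449030191104000=294063066070824960; T_27,17=17×1343731795378830+12725877242482560=35569317763922670; T_27,18=18×107025546101760+1343731795378830=3270191625210510; T_27,19=19×6433839018750+107025546101760=229268487458010
r28: T_28,16=16×294063066070824960+1834634071262848260=6539643128396047620; T_28,17=17×35569317763922670+294063066070824960=898741468057510350; T_28,18=18×3270191625210510+35569317763922670=94432767017711850; T_28,19=19×229268487458010+3270191625210510=7626292886912700
Read S(28,16) = 6539643128396047620, S(28,17) = 898741468057510350, S(28,18) = 94432767017711850, S(28,19) = 7626292886912700.

6539643128396047620, 898741468057510350, 94432767017711850, 7626292886912700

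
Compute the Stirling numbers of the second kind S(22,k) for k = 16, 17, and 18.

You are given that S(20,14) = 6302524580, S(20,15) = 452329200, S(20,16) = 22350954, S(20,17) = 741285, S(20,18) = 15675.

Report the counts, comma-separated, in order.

26046574004, 1404142047, 53374629

i=21: T(21,15)=6302524580+15·452329200=13087462580 | T(21,16)=452329200+16·22350954=809944464 | T(21,17)=22350954+17·741285=34952799 | T(21,18)=741285+18·15675=1023435
i=22: T(22,16)=13087462580+16·809944464=26046574004 | T(22,17)=809944464+17·34952799=1404142047 | T(22,18)=34952799+18·1023435=53374629
Read S(22,16) = 26046574004, S(22,17) = 1404142047, S(22,18) = 53374629.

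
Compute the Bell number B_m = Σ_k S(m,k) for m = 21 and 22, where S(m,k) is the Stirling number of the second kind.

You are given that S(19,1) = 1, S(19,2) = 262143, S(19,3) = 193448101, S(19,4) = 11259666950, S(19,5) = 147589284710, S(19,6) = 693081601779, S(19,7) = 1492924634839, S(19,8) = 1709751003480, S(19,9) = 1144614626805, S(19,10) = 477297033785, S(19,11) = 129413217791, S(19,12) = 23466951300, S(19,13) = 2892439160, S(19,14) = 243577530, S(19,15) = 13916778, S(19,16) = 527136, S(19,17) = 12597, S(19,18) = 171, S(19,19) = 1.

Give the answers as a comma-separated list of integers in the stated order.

r20: T_20,1=1×1+0=1; T_20,2=2×262143+1=524287; T_20,3=3×193448101+262143=580606446; T_20,4=4×11259666950+193448101=45232115901; T_20,5=5×147589284710+11259666950=749206090500; T_20,6=6×693081601779+147589284710=4306078895384; T_20,7=7×1492924634839+693081601779=11143554045652; T_20,8=8×1709751003480+1492924634839=15170932662679; T_20,9=9×1144614626805+1709751003480=12011282644725; T_20,10=10×477297033785+1144614626805=5917584964655; T_20,11=11×129413217791+477297033785=1900842429486; T_20,12=12×23466951300+129413217791=411016633391; T_20,13=13×2892439160+23466951300=61068660380; T_20,14=14×243577530+2892439160=6302524580; T_20,15=15×13916778+243577530=452329200; T_20,16=16×527136+13916778=22350954; T_20,17=17×12597+527136=741285; T_20,18=18×171+12597=15675; T_20,19=19×1+171=190; T_20,20=20×0+1=1
r21: T_21,1=1×1+0=1; T_21,2=2×524287+1=1048575; T_21,3=3×580606446+524287=1742343625; T_21,4=4×45232115901+580606446=181509070050; T_21,5=5×749206090500+45232115901=3791262568401; T_21,6=6×4306078895384+749206090500=26585679462804; T_21,7=7×11143554045652+4306078895384=82310957214948; T_21,8=8×15170932662679+11143554045652=132511015347084; T_21,9=9×12011282644725+15170932662679=123272476465204; T_21,10=10×5917584964655+12011282644725=71187132291275; T_21,11=11×1900842429486+5917584964655=26826851689001; T_21,12=12×411016633391+1900842429486=6833042030178; T_21,13=13×61068660380+411016633391=1204909218331; T_21,14=14×6302524580+61068660380=149304004500; T_21,15=15×452329200+6302524580=13087462580; T_21,16=16×22350954+452329200=809944464; T_21,17=17×741285+22350954=34952799; T_21,18=18×15675+741285=1023435; T_21,19=19×190+15675=19285; T_21,20=20×1+190=210; T_21,21=21×0+1=1
r22: T_22,1=1×1+0=1; T_22,2=2×1048575+1=2097151; T_22,3=3×1742343625+1048575=5228079450; T_22,4=4×181509070050+1742343625=727778623825; T_22,5=5×3791262568401+181509070050=19137821912055; T_22,6=6×26585679462804+3791262568401=163305339345225; T_22,7=7×82310957214948+26585679462804=602762379967440; T_22,8=8×132511015347084+82310957214948=1142399079991620; T_22,9=9×123272476465204+132511015347084=1241963303533920; T_22,10=10×71187132291275+123272476465204=835143799377954; T_22,11=11×26826851689001+71187132291275=366282500870286; T_22,12=12×6833042030178+26826851689001=108823356051137; T_22,13=13×1204909218331+6833042030178=22496861868481; T_22,14=14×149304004500+1204909218331=3295165281331; T_22,15=15×13087462580+149304004500=345615943200; T_22,16=16×809944464+13087462580=26046574004; T_22,17=17×34952799+809944464=1404142047; T_22,18=18×1023435+34952799=53374629; T_22,19=19×19285+1023435=1389850; T_22,20=20×210+19285=23485; T_22,21=21×1+210=231; T_22,22=22×0+1=1
B_21 = ΣS(21,k) = 1+1048575+1742343625+181509070050+3791262568401+26585679462804+82310957214948+132511015347084+123272476465204+71187132291275+26826851689001+6833042030178+1204909218331+149304004500+13087462580+809944464+34952799+1023435+19285+210+1 = 474869816156751
B_22 = ΣS(22,k) = 1+2097151+5228079450+727778623825+19137821912055+163305339345225+602762379967440+1142399079991620+1241963303533920+835143799377954+366282500870286+108823356051137+22496861868481+3295165281331+345615943200+26046574004+1404142047+53374629+1389850+23485+231+1 = 4506715738447323

474869816156751, 4506715738447323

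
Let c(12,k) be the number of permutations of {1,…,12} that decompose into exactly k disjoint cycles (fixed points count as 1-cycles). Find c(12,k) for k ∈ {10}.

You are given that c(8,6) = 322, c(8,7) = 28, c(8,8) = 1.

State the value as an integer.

i=9: T(9,7)=322+8·28=546 | T(9,8)=28+8·1=36 | T(9,9)=1+8·0=1
i=10: T(10,8)=546+9·36=870 | T(10,9)=36+9·1=45 | T(10,10)=1+9·0=1
i=11: T(11,9)=870+10·45=1320 | T(11,10)=45+10·1=55
i=12: T(12,10)=1320+11·55=1925
Read c(12,10) = 1925.

1925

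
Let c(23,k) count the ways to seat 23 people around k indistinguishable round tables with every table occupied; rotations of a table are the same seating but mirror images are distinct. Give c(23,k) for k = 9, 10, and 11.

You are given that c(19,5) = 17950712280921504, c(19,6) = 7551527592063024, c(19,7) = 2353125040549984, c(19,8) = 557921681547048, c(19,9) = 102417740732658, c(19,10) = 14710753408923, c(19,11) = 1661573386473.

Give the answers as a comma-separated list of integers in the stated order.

43714229649594412832, 7707401101297361068, 1103230881185949736

i=20: T(20,6)=17950712280921504+19·7551527592063024=161429736530118960 | T(20,7)=7551527592063024+19·2353125040549984=52260903362512720 | T(20,8)=2353125040549984+19·557921681547048=12953636989943896 | T(20,9)=557921681547048+19·102417740732658=2503858755467550 | T(20,10)=102417740732658+19·14710753408923=381922055502195 | T(20,11)=14710753408923+19·1661573386473=46280647751910
i=21: T(21,7)=161429736530118960+20·52260903362512720=1206647803780373360 | T(21,8)=52260903362512720+20·12953636989943896=311333643161390640 | T(21,9)=12953636989943896+20·2503858755467550=63030812099294896 | T(21,10)=2503858755467550+20·381922055502195=10142299865511450 | T(21,11)=381922055502195+20·46280647751910=1307535010540395
i=22: T(22,8)=1206647803780373360+21·311333643161390640=7744654310169576800 | T(22,9)=311333643161390640+21·63030812099294896=1634980697246583456 | T(22,10)=63030812099294896+21·10142299865511450=276019109275035346 | T(22,11)=10142299865511450+21·1307535010540395=37600535086859745
i=23: T(23,9)=7744654310169576800+22·1634980697246583456=43714229649594412832 | T(23,10)=1634980697246583456+22·276019109275035346=7707401101297361068 | T(23,11)=276019109275035346+22·37600535086859745=1103230881185949736
Read c(23,9) = 43714229649594412832, c(23,10) = 7707401101297361068, c(23,11) = 1103230881185949736.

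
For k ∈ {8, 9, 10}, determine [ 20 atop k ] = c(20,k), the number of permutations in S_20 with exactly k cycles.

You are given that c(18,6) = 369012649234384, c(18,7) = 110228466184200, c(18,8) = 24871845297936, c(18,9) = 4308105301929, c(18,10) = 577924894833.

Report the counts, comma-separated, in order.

row 19: T[19][7]=18·110228466184200+369012649234384=2353125040549984  T[19][8]=18·24871845297936+110228466184200=557921681547048  T[19][9]=18·4308105301929+24871845297936=102417740732658  T[19][10]=18·577924894833+4308105301929=14710753408923
row 20: T[20][8]=19·557921681547048+2353125040549984=12953636989943896  T[20][9]=19·102417740732658+557921681547048=2503858755467550  T[20][10]=19·14710753408923+102417740732658=381922055502195
Read c(20,8) = 12953636989943896, c(20,9) = 2503858755467550, c(20,10) = 381922055502195.

12953636989943896, 2503858755467550, 381922055502195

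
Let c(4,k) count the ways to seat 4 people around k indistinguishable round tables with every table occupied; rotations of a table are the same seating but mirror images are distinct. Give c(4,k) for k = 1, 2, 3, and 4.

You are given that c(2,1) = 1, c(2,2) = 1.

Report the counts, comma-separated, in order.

6, 11, 6, 1

row 3: T[3][1]=2·1+0=2  T[3][2]=2·1+1=3  T[3][3]=2·0+1=1
row 4: T[4][1]=3·2+0=6  T[4][2]=3·3+2=11  T[4][3]=3·1+3=6  T[4][4]=3·0+1=1
Read c(4,1) = 6, c(4,2) = 11, c(4,3) = 6, c(4,4) = 1.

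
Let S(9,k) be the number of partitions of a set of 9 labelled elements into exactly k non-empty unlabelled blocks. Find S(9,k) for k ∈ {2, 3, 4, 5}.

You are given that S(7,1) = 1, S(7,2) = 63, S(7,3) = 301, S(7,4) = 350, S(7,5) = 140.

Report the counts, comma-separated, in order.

255, 3025, 7770, 6951

@8  (8,1):1·1+0→1, (8,2):63·2+1→127, (8,3):301·3+63→966, (8,4):350·4+301→1701, (8,5):140·5+350→1050
@9  (9,2):127·2+1→255, (9,3):966·3+127→3025, (9,4):1701·4+966→7770, (9,5):1050·5+1701→6951
Read S(9,2) = 255, S(9,3) = 3025, S(9,4) = 7770, S(9,5) = 6951.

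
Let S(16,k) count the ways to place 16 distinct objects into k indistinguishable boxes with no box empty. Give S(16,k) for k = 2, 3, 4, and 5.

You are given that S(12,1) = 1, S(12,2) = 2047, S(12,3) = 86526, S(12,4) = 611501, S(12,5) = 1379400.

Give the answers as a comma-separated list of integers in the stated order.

@13  (13,1):1·1+0→1, (13,2):2047·2+1→4095, (13,3):86526·3+2047→261625, (13,4):611501·4+86526→2532530, (13,5):1379400·5+611501→7508501
@14  (14,1):1·1+0→1, (14,2):4095·2+1→8191, (14,3):261625·3+4095→788970, (14,4):2532530·4+261625→10391745, (14,5):7508501·5+2532530→40075035
@15  (15,1):1·1+0→1, (15,2):8191·2+1→16383, (15,3):788970·3+8191→2375101, (15,4):10391745·4+788970→42355950, (15,5):40075035·5+10391745→210766920
@16  (16,2):16383·2+1→32767, (16,3):2375101·3+16383→7141686, (16,4):42355950·4+2375101→171798901, (16,5):210766920·5+42355950→1096190550
Read S(16,2) = 32767, S(16,3) = 7141686, S(16,4) = 171798901, S(16,5) = 1096190550.

32767, 7141686, 171798901, 1096190550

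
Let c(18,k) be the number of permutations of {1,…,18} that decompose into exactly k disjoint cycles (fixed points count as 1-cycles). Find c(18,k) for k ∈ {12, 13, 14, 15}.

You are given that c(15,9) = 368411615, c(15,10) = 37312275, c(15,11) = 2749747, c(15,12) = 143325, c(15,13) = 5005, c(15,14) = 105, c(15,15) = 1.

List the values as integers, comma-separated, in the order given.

4853222764, 299650806, 13896582, 468180

r16: T_16,10=15×37312275+368411615=928095740; T_16,11=15×2749747+37312275=78558480; T_16,12=15×143325+2749747=4899622; T_16,13=15×5005+143325=218400; T_16,14=15×105+5005=6580; T_16,15=15×1+105=120
r17: T_17,11=16×78558480+928095740=2185031420; T_17,12=16×4899622+78558480=156952432; T_17,13=16×218400+4899622=8394022; T_17,14=16×6580+218400=323680; T_17,15=16×120+6580=8500
r18: T_18,12=17×156952432+2185031420=4853222764; T_18,13=17×8394022+156952432=299650806; T_18,14=17×323680+8394022=13896582; T_18,15=17×8500+323680=468180
Read c(18,12) = 4853222764, c(18,13) = 299650806, c(18,14) = 13896582, c(18,15) = 468180.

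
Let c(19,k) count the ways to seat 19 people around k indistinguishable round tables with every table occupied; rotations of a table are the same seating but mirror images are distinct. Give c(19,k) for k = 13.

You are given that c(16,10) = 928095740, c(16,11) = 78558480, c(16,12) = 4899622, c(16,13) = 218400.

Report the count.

@17  (17,11):78558480·16+928095740→2185031420, (17,12):4899622·16+78558480→156952432, (17,13):218400·16+4899622→8394022
@18  (18,12):156952432·17+2185031420→4853222764, (18,13):8394022·17+156952432→299650806
@19  (19,13):299650806·18+4853222764→10246937272
Read c(19,13) = 10246937272.

10246937272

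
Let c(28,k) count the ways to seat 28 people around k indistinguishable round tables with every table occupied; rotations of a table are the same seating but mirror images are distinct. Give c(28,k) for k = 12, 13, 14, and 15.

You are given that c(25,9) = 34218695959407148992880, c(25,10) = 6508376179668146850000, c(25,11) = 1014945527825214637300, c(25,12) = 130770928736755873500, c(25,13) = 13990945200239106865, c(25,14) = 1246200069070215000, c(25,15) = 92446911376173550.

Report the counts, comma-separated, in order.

4894196422205298253024980, 596287888163635369624650, 61445535102359115635655, 5370555489012577816470

row 26: T[26][10]=25·6508376179668146850000+34218695959407148992880=196928100451110820242880  T[26][11]=25·1014945527825214637300+6508376179668146850000=31882014375298512782500  T[26][12]=25·130770928736755873500+1014945527825214637300=4284218746244111474800  T[26][13]=25·13990945200239106865+130770928736755873500=480544558742733545125  T[26][14]=25·1246200069070215000+13990945200239106865=45145946926994481865  T[26][15]=25·92446911376173550+1246200069070215000=3557372853474553750
row 27: T[27][11]=26·31882014375298512782500+196928100451110820242880=1025860474208872152587880  T[27][12]=26·4284218746244111474800+31882014375298512782500=143271701777645411127300  T[27][13]=26·480544558742733545125+4284218746244111474800=16778377273555183648050  T[27][14]=26·45145946926994481865+480544558742733545125=1654339178844590073615  T[27][15]=26·3557372853474553750+45145946926994481865=137637641117332879365
row 28: T[28][12]=27·143271701777645411127300+1025860474208872152587880=4894196422205298253024980  T[28][13]=27·16778377273555183648050+143271701777645411127300=596287888163635369624650  T[28][14]=27·1654339178844590073615+16778377273555183648050=61445535102359115635655  T[28][15]=27·137637641117332879365+1654339178844590073615=5370555489012577816470
Read c(28,12) = 4894196422205298253024980, c(28,13) = 596287888163635369624650, c(28,14) = 61445535102359115635655, c(28,15) = 5370555489012577816470.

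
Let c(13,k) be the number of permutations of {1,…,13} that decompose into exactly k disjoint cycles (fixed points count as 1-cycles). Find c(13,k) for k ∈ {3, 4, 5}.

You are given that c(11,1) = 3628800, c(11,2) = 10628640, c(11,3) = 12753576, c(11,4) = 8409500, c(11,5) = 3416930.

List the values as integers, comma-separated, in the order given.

r12: T_12,2=11×10628640+3628800=120543840; T_12,3=11×12753576+10628640=150917976; T_12,4=11×8409500+12753576=105258076; T_12,5=11×3416930+8409500=45995730
r13: T_13,3=12×150917976+120543840=1931559552; T_13,4=12×105258076+150917976=1414014888; T_13,5=12×45995730+105258076=657206836
Read c(13,3) = 1931559552, c(13,4) = 1414014888, c(13,5) = 657206836.

1931559552, 1414014888, 657206836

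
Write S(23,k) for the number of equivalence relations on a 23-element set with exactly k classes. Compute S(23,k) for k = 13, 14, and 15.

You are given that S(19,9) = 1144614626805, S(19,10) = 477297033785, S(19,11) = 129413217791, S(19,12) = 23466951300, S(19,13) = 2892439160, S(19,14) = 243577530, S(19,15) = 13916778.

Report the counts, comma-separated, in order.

401282560341390, 68629175807115, 8479404429331

row 20: T[20][10]=10·477297033785+1144614626805=5917584964655  T[20][11]=11·129413217791+477297033785=1900842429486  T[20][12]=12·23466951300+129413217791=411016633391  T[20][13]=13·2892439160+23466951300=61068660380  T[20][14]=14·243577530+2892439160=6302524580  T[20][15]=15·13916778+243577530=452329200
row 21: T[21][11]=11·1900842429486+5917584964655=26826851689001  T[21][12]=12·411016633391+1900842429486=6833042030178  T[21][13]=13·61068660380+411016633391=1204909218331  T[21][14]=14·6302524580+61068660380=149304004500  T[21][15]=15·452329200+6302524580=13087462580
row 22: T[22][12]=12·6833042030178+26826851689001=108823356051137  T[22][13]=13·1204909218331+6833042030178=22496861868481  T[22][14]=14·149304004500+1204909218331=3295165281331  T[22][15]=15·13087462580+149304004500=345615943200
row 23: T[23][13]=13·22496861868481+108823356051137=401282560341390  T[23][14]=14·3295165281331+22496861868481=68629175807115  T[23][15]=15·345615943200+3295165281331=8479404429331
Read S(23,13) = 401282560341390, S(23,14) = 68629175807115, S(23,15) = 8479404429331.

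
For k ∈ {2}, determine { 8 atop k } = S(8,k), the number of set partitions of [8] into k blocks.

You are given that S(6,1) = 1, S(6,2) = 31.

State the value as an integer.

127

row 7: T[7][1]=1·1+0=1  T[7][2]=2·31+1=63
row 8: T[8][2]=2·63+1=127
Read S(8,2) = 127.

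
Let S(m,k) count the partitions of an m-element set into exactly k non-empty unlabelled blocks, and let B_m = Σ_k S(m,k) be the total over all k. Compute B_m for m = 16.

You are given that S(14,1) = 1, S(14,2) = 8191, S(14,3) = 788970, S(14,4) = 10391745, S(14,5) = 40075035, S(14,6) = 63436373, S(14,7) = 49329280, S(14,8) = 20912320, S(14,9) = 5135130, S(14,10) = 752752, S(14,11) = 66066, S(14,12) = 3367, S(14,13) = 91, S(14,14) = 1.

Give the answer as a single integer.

i=15: T(15,1)=0+1·1=1 | T(15,2)=1+2·8191=16383 | T(15,3)=8191+3·788970=2375101 | T(15,4)=788970+4·10391745=42355950 | T(15,5)=10391745+5·40075035=210766920 | T(15,6)=40075035+6·63436373=420693273 | T(15,7)=63436373+7·49329280=408741333 | T(15,8)=49329280+8·20912320=216627840 | T(15,9)=20912320+9·5135130=67128490 | T(15,10)=5135130+10·752752=12662650 | T(15,11)=752752+11·66066=1479478 | T(15,12)=66066+12·3367=106470 | T(15,13)=3367+13·91=4550 | T(15,14)=91+14·1=105 | T(15,15)=1+15·0=1
i=16: T(16,1)=0+1·1=1 | T(16,2)=1+2·16383=32767 | T(16,3)=16383+3·2375101=7141686 | T(16,4)=2375101+4·42355950=171798901 | T(16,5)=42355950+5·210766920=1096190550 | T(16,6)=210766920+6·420693273=2734926558 | T(16,7)=420693273+7·408741333=3281882604 | T(16,8)=408741333+8·216627840=2141764053 | T(16,9)=216627840+9·67128490=820784250 | T(16,10)=67128490+10·12662650=193754990 | T(16,11)=12662650+11·1479478=28936908 | T(16,12)=1479478+12·106470=2757118 | T(16,13)=106470+13·4550=165620 | T(16,14)=4550+14·105=6020 | T(16,15)=105+15·1=120 | T(16,16)=1+16·0=1
B_16 = ΣS(16,k) = 1+32767+7141686+171798901+1096190550+2734926558+3281882604+2141764053+820784250+193754990+28936908+2757118+165620+6020+120+1 = 10480142147

10480142147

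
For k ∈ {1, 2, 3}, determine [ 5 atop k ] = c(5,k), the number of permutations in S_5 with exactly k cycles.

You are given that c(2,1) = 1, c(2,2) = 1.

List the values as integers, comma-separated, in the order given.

row 3: T[3][1]=2·1+0=2  T[3][2]=2·1+1=3  T[3][3]=2·0+1=1
row 4: T[4][1]=3·2+0=6  T[4][2]=3·3+2=11  T[4][3]=3·1+3=6
row 5: T[5][1]=4·6+0=24  T[5][2]=4·11+6=50  T[5][3]=4·6+11=35
Read c(5,1) = 24, c(5,2) = 50, c(5,3) = 35.

24, 50, 35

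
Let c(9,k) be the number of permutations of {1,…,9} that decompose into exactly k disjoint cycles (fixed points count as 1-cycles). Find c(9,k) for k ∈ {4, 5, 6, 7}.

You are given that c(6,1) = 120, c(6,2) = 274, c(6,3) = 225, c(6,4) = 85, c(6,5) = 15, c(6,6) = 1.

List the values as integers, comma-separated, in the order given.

67284, 22449, 4536, 546

[7] T[7,2]:6*274+120=1764 · T[7,3]:6*225+274=1624 · T[7,4]:6*85+225=735 · T[7,5]:6*15+85=175 · T[7,6]:6*1+15=21 · T[7,7]:6*0+1=1
[8] T[8,3]:7*1624+1764=13132 · T[8,4]:7*735+1624=6769 · T[8,5]:7*175+735=1960 · T[8,6]:7*21+175=322 · T[8,7]:7*1+21=28
[9] T[9,4]:8*6769+13132=67284 · T[9,5]:8*1960+6769=22449 · T[9,6]:8*322+1960=4536 · T[9,7]:8*28+322=546
Read c(9,4) = 67284, c(9,5) = 22449, c(9,6) = 4536, c(9,7) = 546.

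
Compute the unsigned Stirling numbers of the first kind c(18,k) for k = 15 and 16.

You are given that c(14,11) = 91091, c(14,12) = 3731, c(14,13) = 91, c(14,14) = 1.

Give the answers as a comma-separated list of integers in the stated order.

468180, 10812

r15: T_15,12=14×3731+91091=143325; T_15,13=14×91+3731=5005; T_15,14=14×1+91=105; T_15,15=14×0+1=1
r16: T_16,13=15×5005+143325=218400; T_16,14=15×105+5005=6580; T_16,15=15×1+105=120; T_16,16=15×0+1=1
r17: T_17,14=16×6580+218400=323680; T_17,15=16×120+6580=8500; T_17,16=16×1+120=136
r18: T_18,15=17×8500+323680=468180; T_18,16=17×136+8500=10812
Read c(18,15) = 468180, c(18,16) = 10812.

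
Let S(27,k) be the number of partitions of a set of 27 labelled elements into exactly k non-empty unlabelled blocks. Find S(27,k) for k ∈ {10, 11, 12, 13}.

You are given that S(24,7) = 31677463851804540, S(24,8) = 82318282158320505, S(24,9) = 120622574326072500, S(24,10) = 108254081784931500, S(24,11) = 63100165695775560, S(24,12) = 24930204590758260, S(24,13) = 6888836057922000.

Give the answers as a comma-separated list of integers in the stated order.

143197070509423605675, 123519417123830092365, 71823166587281982600, 29206898819153109600

i=25: T(25,8)=31677463851804540+8·82318282158320505=690223721118368580 | T(25,9)=82318282158320505+9·120622574326072500=1167921451092973005 | T(25,10)=120622574326072500+10·108254081784931500=1203163392175387500 | T(25,11)=108254081784931500+11·63100165695775560=802355904438462660 | T(25,12)=63100165695775560+12·24930204590758260=362262620784874680 | T(25,13)=24930204590758260+13·6888836057922000=114485073343744260
i=26: T(26,9)=690223721118368580+9·1167921451092973005=11201516780955125625 | T(26,10)=1167921451092973005+10·1203163392175387500=13199555372846848005 | T(26,11)=1203163392175387500+11·802355904438462660=10029078340998476760 | T(26,12)=802355904438462660+12·362262620784874680=5149507353856958820 | T(26,13)=362262620784874680+13·114485073343744260=1850568574253550060
i=27: T(27,10)=11201516780955125625+10·13199555372846848005=143197070509423605675 | T(27,11)=13199555372846848005+11·10029078340998476760=123519417123830092365 | T(27,12)=10029078340998476760+12·5149507353856958820=71823166587281982600 | T(27,13)=5149507353856958820+13·1850568574253550060=29206898819153109600
Read S(27,10) = 143197070509423605675, S(27,11) = 123519417123830092365, S(27,12) = 71823166587281982600, S(27,13) = 29206898819153109600.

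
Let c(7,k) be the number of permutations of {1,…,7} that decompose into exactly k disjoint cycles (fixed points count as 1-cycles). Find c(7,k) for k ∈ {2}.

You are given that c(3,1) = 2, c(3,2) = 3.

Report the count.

1764

[4] T[4,1]:3*2+0=6 · T[4,2]:3*3+2=11
[5] T[5,1]:4*6+0=24 · T[5,2]:4*11+6=50
[6] T[6,1]:5*24+0=120 · T[6,2]:5*50+24=274
[7] T[7,2]:6*274+120=1764
Read c(7,2) = 1764.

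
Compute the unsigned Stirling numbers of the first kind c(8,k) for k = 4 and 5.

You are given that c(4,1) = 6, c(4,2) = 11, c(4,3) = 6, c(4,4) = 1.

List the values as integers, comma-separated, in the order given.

6769, 1960

row 5: T[5][1]=4·6+0=24  T[5][2]=4·11+6=50  T[5][3]=4·6+11=35  T[5][4]=4·1+6=10  T[5][5]=4·0+1=1
row 6: T[6][2]=5·50+24=274  T[6][3]=5·35+50=225  T[6][4]=5·10+35=85  T[6][5]=5·1+10=15
row 7: T[7][3]=6·225+274=1624  T[7][4]=6·85+225=735  T[7][5]=6·15+85=175
row 8: T[8][4]=7·735+1624=6769  T[8][5]=7·175+735=1960
Read c(8,4) = 6769, c(8,5) = 1960.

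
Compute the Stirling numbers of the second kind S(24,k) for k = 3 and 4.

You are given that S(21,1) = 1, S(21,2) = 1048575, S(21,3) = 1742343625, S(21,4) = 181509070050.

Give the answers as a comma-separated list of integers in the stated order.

47063200806, 11681056634501

@22  (22,1):1·1+0→1, (22,2):1048575·2+1→2097151, (22,3):1742343625·3+1048575→5228079450, (22,4):181509070050·4+1742343625→727778623825
@23  (23,2):2097151·2+1→4194303, (23,3):5228079450·3+2097151→15686335501, (23,4):727778623825·4+5228079450→2916342574750
@24  (24,3):15686335501·3+4194303→47063200806, (24,4):2916342574750·4+15686335501→11681056634501
Read S(24,3) = 47063200806, S(24,4) = 11681056634501.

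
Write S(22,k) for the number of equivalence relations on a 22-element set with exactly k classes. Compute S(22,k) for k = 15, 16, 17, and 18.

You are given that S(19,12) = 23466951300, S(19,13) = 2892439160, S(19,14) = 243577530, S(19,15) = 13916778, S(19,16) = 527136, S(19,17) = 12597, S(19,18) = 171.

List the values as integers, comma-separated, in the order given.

345615943200, 26046574004, 1404142047, 53374629

i=20: T(20,13)=23466951300+13·2892439160=61068660380 | T(20,14)=2892439160+14·243577530=6302524580 | T(20,15)=243577530+15·13916778=452329200 | T(20,16)=13916778+16·527136=22350954 | T(20,17)=527136+17·12597=741285 | T(20,18)=12597+18·171=15675
i=21: T(21,14)=61068660380+14·6302524580=149304004500 | T(21,15)=6302524580+15·452329200=13087462580 | T(21,16)=452329200+16·22350954=809944464 | T(21,17)=22350954+17·741285=34952799 | T(21,18)=741285+18·15675=1023435
i=22: T(22,15)=149304004500+15·13087462580=345615943200 | T(22,16)=13087462580+16·809944464=26046574004 | T(22,17)=809944464+17·34952799=1404142047 | T(22,18)=34952799+18·1023435=53374629
Read S(22,15) = 345615943200, S(22,16) = 26046574004, S(22,17) = 1404142047, S(22,18) = 53374629.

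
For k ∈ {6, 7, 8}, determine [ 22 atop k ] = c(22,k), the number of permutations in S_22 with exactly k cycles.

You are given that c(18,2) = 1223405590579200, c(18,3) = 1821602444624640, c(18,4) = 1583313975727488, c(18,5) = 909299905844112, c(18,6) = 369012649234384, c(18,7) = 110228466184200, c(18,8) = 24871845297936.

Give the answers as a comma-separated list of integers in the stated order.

r19: T_19,3=18×1821602444624640+1223405590579200=34012249593822720; T_19,4=18×1583313975727488+1821602444624640=30321254007719424; T_19,5=18×909299905844112+1583313975727488=17950712280921504; T_19,6=18×369012649234384+909299905844112=7551527592063024; T_19,7=18×110228466184200+369012649234384=2353125040549984; T_19,8=18×24871845297936+110228466184200=557921681547048
r20: T_20,4=19×30321254007719424+34012249593822720=610116075740491776; T_20,5=19×17950712280921504+30321254007719424=371384787345228000; T_20,6=19×7551527592063024+17950712280921504=161429736530118960; T_20,7=19×2353125040549984+7551527592063024=52260903362512720; T_20,8=19×557921681547048+2353125040549984=12953636989943896
r21: T_21,5=20×371384787345228000+610116075740491776=8037811822645051776; T_21,6=20×161429736530118960+371384787345228000=3599979517947607200; T_21,7=20×52260903362512720+161429736530118960=1206647803780373360; T_21,8=20×12953636989943896+52260903362512720=311333643161390640
r22: T_22,6=21×3599979517947607200+8037811822645051776=83637381699544802976; T_22,7=21×1206647803780373360+3599979517947607200=28939583397335447760; T_22,8=21×311333643161390640+1206647803780373360=7744654310169576800
Read c(22,6) = 83637381699544802976, c(22,7) = 28939583397335447760, c(22,8) = 7744654310169576800.

83637381699544802976, 28939583397335447760, 7744654310169576800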